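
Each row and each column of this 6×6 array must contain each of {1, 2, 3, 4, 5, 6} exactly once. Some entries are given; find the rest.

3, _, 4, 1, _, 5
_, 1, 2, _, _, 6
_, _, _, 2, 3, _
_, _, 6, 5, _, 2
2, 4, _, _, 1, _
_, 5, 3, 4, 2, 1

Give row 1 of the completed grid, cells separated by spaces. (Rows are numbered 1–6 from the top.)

row 1 has {1,3,4,5}; column 5 has {1,2,3} — only 6 is left for (r1,c5).
row 2 has {1,2,6}; column 4 has {1,2,4,5} — only 3 is left for (r2,c4).
row 3 has {2,3}; column 2 has {1,4,5} — only 6 is left for (r3,c2).
row 3 has {2,3,6}; column 6 has {1,2,5,6} — only 4 is left for (r3,c6).
row 4 has {2,5,6}; column 2 has {1,4,5,6} — only 3 is left for (r4,c2).
row 4 has {2,3,5,6}; column 5 has {1,2,3,6} — only 4 is left for (r4,c5).
row 5 has {1,2,4}; column 3 has {2,3,4,6} — only 5 is left for (r5,c3).
row 5 has {1,2,4,5}; column 4 has {1,2,3,4,5} — only 6 is left for (r5,c4).
row 5 has {1,2,4,5,6}; column 6 has {1,2,4,5,6} — only 3 is left for (r5,c6).
row 6 has {1,2,3,4,5}; column 1 has {2,3} — only 6 is left for (r6,c1).
row 1 has {1,3,4,5,6}; column 2 has {1,3,4,5,6} — only 2 is left for (r1,c2).

3 2 4 1 6 5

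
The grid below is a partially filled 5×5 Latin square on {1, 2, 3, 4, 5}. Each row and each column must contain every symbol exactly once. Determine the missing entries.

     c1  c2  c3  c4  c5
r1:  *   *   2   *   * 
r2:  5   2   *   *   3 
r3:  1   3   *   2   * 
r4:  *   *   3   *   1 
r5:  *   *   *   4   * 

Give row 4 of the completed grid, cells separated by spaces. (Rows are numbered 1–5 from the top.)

2 4 3 5 1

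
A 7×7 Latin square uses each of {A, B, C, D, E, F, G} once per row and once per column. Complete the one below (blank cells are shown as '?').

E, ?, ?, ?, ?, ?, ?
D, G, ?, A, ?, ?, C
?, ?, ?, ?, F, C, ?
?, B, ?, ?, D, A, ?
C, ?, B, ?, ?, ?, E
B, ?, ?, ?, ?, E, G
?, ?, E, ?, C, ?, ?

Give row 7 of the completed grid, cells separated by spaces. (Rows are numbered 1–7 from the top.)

(r2,c3) = F
(r2,c6) = B
(r4,c7) = F
(r6,c5) = A
(r2,c5) = E
(r4,c1) = G
(r4,c3) = C
(r4,c4) = E
(r5,c5) = G
(r6,c3) = D
(r1,c5) = B
(r3,c1) = A
(r3,c3) = G
(r7,c1) = F
(r1,c3) = A
(r1,c7) = D
(r3,c7) = B
(r7,c7) = A
(r3,c4) = D
(r5,c4) = F
(r5,c6) = D
(r6,c4) = C
(r7,c2) = D
(r7,c6) = G
(r1,c4) = G
(r1,c6) = F
(r3,c2) = E
(r5,c2) = A
(r6,c2) = F
(r7,c4) = B

F D E B C G A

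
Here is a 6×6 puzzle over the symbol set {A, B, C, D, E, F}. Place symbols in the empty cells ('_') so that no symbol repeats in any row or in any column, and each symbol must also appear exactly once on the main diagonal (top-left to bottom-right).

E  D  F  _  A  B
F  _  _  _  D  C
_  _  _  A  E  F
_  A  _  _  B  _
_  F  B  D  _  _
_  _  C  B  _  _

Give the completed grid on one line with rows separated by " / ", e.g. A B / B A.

row 1 has {A,B,D,E,F}; column 4 has {A,B,D} — only C is left for (r1,c4).
row 2 has {C,D,F}; column 2 has {A,D,F}; the diagonal has {E} — only B is left for (r2,c2).
row 2 has {B,C,D,F}; column 4 has {A,B,C,D} — only E is left for (r2,c4).
row 3 has {A,E,F}; column 2 has {A,B,D,F} — only C is left for (r3,c2).
row 3 has {A,C,E,F}; column 3 has {B,C,F}; the diagonal has {B,E} — only D is left for (r3,c3).
row 4 has {A,B}; column 3 has {B,C,D,F} — only E is left for (r4,c3).
row 4 has {A,B,E}; column 4 has {A,B,C,D,E}; the diagonal has {B,D,E} — only F is left for (r4,c4).
row 4 has {A,B,E,F}; column 6 has {B,C,F} — only D is left for (r4,c6).
row 5 has {B,D,F}; column 5 has {A,B,D,E}; the diagonal has {B,D,E,F} — only C is left for (r5,c5).
row 6 has {B,C}; column 2 has {A,B,C,D,F} — only E is left for (r6,c2).
row 6 has {B,C,E}; column 5 has {A,B,C,D,E} — only F is left for (r6,c5).
row 6 has {B,C,E,F}; column 6 has {B,C,D,F}; the diagonal has {B,C,D,E,F} — only A is left for (r6,c6).
row 2 has {B,C,D,E,F}; column 3 has {B,C,D,E,F} — only A is left for (r2,c3).
row 3 has {A,C,D,E,F}; column 1 has {E,F} — only B is left for (r3,c1).
row 4 has {A,B,D,E,F}; column 1 has {B,E,F} — only C is left for (r4,c1).
row 5 has {B,C,D,F}; column 1 has {B,C,E,F} — only A is left for (r5,c1).
row 5 has {A,B,C,D,F}; column 6 has {A,B,C,D,F} — only E is left for (r5,c6).
row 6 has {A,B,C,E,F}; column 1 has {A,B,C,E,F} — only D is left for (r6,c1).

E D F C A B / F B A E D C / B C D A E F / C A E F B D / A F B D C E / D E C B F A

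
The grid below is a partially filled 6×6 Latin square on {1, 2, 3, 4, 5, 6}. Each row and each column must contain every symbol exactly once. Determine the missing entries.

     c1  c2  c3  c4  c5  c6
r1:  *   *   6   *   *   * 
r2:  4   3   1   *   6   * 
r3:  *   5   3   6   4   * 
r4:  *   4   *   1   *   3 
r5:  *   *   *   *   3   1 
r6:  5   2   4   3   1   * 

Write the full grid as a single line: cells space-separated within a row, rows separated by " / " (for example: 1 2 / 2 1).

Cell (r1,c2): row 1 has {6}; column 2 has {2,3,4,5} → 1.
Cell (r3,c6): row 3 has {3,4,5,6}; column 6 has {1,3} → 2.
Cell (r5,c2): row 5 has {1,3}; column 2 has {1,2,3,4,5} → 6.
Cell (r6,c6): row 6 has {1,2,3,4,5}; column 6 has {1,2,3} → 6.
Cell (r2,c6): row 2 has {1,3,4,6}; column 6 has {1,2,3,6} → 5.
Cell (r3,c1): row 3 has {2,3,4,5,6}; column 1 has {4,5} → 1.
Cell (r5,c1): row 5 has {1,3,6}; column 1 has {1,4,5} → 2.
Cell (r5,c3): row 5 has {1,2,3,6}; column 3 has {1,3,4,6} → 5.
Cell (r5,c4): row 5 has {1,2,3,5,6}; column 4 has {1,3,6} → 4.
Cell (r1,c1): row 1 has {1,6}; column 1 has {1,2,4,5} → 3.
Cell (r1,c6): row 1 has {1,3,6}; column 6 has {1,2,3,5,6} → 4.
Cell (r2,c4): row 2 has {1,3,4,5,6}; column 4 has {1,3,4,6} → 2.
Cell (r4,c1): row 4 has {1,3,4}; column 1 has {1,2,3,4,5} → 6.
Cell (r4,c3): row 4 has {1,3,4,6}; column 3 has {1,3,4,5,6} → 2.
Cell (r4,c5): row 4 has {1,2,3,4,6}; column 5 has {1,3,4,6} → 5.
Cell (r1,c4): row 1 has {1,3,4,6}; column 4 has {1,2,3,4,6} → 5.
Cell (r1,c5): row 1 has {1,3,4,5,6}; column 5 has {1,3,4,5,6} → 2.

3 1 6 5 2 4 / 4 3 1 2 6 5 / 1 5 3 6 4 2 / 6 4 2 1 5 3 / 2 6 5 4 3 1 / 5 2 4 3 1 6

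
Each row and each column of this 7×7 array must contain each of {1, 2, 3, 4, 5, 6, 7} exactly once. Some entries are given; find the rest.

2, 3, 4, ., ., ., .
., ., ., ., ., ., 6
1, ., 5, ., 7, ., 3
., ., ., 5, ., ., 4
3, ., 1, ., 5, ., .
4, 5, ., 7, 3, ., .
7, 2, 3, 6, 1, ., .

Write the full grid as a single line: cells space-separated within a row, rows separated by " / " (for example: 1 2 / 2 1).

Cell (r1,c4): row 1 has {2,3,4}; column 4 has {5,6,7} → 1.
Cell (r1,c5): row 1 has {1,2,3,4}; column 5 has {1,3,5,7} → 6.
Cell (r2,c1): row 2 has {6}; column 1 has {1,2,3,4,7} → 5.
Cell (r4,c1): row 4 has {4,5}; column 1 has {1,2,3,4,5,7} → 6.
Cell (r4,c5): row 4 has {4,5,6}; column 5 has {1,3,5,6,7} → 2.
Cell (r7,c7): row 7 has {1,2,3,6,7}; column 7 has {3,4,6} → 5.
Cell (r1,c7): row 1 has {1,2,3,4,6}; column 7 has {3,4,5,6} → 7.
Cell (r2,c5): row 2 has {5,6}; column 5 has {1,2,3,5,6,7} → 4.
Cell (r4,c3): row 4 has {2,4,5,6}; column 3 has {1,3,4,5} → 7.
Cell (r5,c7): row 5 has {1,3,5}; column 7 has {3,4,5,6,7} → 2.
Cell (r6,c7): row 6 has {3,4,5,7}; column 7 has {2,3,4,5,6,7} → 1.
Cell (r7,c6): row 7 has {1,2,3,5,6,7}; column 6 is empty so far → 4.
Cell (r1,c6): row 1 has {1,2,3,4,6,7}; column 6 has {4} → 5.
Cell (r2,c3): row 2 has {4,5,6}; column 3 has {1,3,4,5,7} → 2.
Cell (r2,c4): row 2 has {2,4,5,6}; column 4 has {1,5,6,7} → 3.
Cell (r4,c2): row 4 has {2,4,5,6,7}; column 2 has {2,3,5} → 1.
Cell (r4,c6): row 4 has {1,2,4,5,6,7}; column 6 has {4,5} → 3.
Cell (r5,c4): row 5 has {1,2,3,5}; column 4 has {1,3,5,6,7} → 4.
Cell (r6,c3): row 6 has {1,3,4,5,7}; column 3 has {1,2,3,4,5,7} → 6.
Cell (r6,c6): row 6 has {1,3,4,5,6,7}; column 6 has {3,4,5} → 2.
Cell (r2,c2): row 2 has {2,3,4,5,6}; column 2 has {1,2,3,5} → 7.
Cell (r2,c6): row 2 has {2,3,4,5,6,7}; column 6 has {2,3,4,5} → 1.
Cell (r3,c4): row 3 has {1,3,5,7}; column 4 has {1,3,4,5,6,7} → 2.
Cell (r3,c6): row 3 has {1,2,3,5,7}; column 6 has {1,2,3,4,5} → 6.
Cell (r5,c2): row 5 has {1,2,3,4,5}; column 2 has {1,2,3,5,7} → 6.
Cell (r5,c6): row 5 has {1,2,3,4,5,6}; column 6 has {1,2,3,4,5,6} → 7.
Cell (r3,c2): row 3 has {1,2,3,5,6,7}; column 2 has {1,2,3,5,6,7} → 4.

2 3 4 1 6 5 7 / 5 7 2 3 4 1 6 / 1 4 5 2 7 6 3 / 6 1 7 5 2 3 4 / 3 6 1 4 5 7 2 / 4 5 6 7 3 2 1 / 7 2 3 6 1 4 5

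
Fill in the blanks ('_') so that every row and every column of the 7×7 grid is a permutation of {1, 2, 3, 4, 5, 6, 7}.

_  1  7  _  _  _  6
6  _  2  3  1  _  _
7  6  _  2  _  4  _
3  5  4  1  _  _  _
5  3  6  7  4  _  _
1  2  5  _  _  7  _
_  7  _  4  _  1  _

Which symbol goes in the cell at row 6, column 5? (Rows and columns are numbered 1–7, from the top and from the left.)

At row 1, column 4: row 1 has {1,6,7}; column 4 has {1,2,3,4,7}; that leaves 5.
At row 2, column 2: row 2 has {1,2,3,6}; column 2 has {1,2,3,5,6,7}; that leaves 4.
At row 2, column 6: row 2 has {1,2,3,4,6}; column 6 has {1,4,7}; that leaves 5.
At row 2, column 7: row 2 has {1,2,3,4,5,6}; column 7 has {6}; that leaves 7.
At row 4, column 7: row 4 has {1,3,4,5}; column 7 has {6,7}; that leaves 2.
At row 5, column 6: row 5 has {3,4,5,6,7}; column 6 has {1,4,5,7}; that leaves 2.
At row 5, column 7: row 5 has {2,3,4,5,6,7}; column 7 has {2,6,7}; that leaves 1.
At row 6, column 4: row 6 has {1,2,5,7}; column 4 has {1,2,3,4,5,7}; that leaves 6.
At row 6, column 5: row 6 has {1,2,5,6,7}; column 5 has {1,4}; that leaves 3.

3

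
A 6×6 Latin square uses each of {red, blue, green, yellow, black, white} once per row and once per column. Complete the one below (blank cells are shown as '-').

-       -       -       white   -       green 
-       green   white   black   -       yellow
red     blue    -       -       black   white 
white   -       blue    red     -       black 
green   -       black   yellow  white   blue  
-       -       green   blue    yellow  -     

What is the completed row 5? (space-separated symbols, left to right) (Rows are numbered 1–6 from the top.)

green red black yellow white blue

(r2,c1) = blue
(r2,c5) = red
(r3,c3) = yellow
(r3,c4) = green
(r4,c2) = yellow
(r4,c5) = green
(r5,c2) = red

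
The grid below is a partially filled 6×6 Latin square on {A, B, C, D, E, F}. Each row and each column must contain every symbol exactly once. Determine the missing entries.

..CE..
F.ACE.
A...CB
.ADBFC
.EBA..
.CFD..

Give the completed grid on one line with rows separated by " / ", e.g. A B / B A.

D F C E B A / F B A C E D / A D E F C B / E A D B F C / C E B A D F / B C F D A E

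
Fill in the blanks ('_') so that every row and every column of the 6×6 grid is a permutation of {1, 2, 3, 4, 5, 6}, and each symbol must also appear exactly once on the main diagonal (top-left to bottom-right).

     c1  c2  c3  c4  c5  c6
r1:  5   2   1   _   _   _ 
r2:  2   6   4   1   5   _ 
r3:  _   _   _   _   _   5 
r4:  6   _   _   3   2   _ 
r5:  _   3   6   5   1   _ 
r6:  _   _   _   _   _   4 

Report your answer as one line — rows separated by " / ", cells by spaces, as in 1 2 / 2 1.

5 2 1 4 3 6 / 2 6 4 1 5 3 / 3 1 2 6 4 5 / 6 4 5 3 2 1 / 4 3 6 5 1 2 / 1 5 3 2 6 4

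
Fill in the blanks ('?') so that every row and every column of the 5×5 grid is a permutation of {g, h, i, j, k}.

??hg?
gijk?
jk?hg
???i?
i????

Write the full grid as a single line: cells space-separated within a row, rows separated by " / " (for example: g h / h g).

k j h g i / g i j k h / j k i h g / h g k i j / i h g j k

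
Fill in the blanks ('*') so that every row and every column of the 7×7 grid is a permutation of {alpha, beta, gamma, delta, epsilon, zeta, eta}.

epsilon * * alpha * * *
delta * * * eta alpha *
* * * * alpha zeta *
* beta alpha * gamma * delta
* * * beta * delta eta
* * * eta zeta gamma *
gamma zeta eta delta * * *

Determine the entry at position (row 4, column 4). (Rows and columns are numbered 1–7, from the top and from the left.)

(r5,c5) = epsilon
(r7,c5) = beta
(r7,c6) = epsilon
(r7,c7) = alpha
(r1,c5) = delta
(r4,c6) = eta
(r1,c6) = beta
(r4,c1) = zeta
(r4,c4) = epsilon

epsilon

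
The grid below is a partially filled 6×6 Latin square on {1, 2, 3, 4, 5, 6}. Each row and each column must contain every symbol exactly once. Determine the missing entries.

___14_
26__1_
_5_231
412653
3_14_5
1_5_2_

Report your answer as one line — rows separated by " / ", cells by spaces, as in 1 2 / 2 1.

Cell (r2,c6): row 2 has {1,2,6}; column 6 has {1,3,5} → 4.
Cell (r3,c1): row 3 has {1,2,3,5}; column 1 has {1,2,3,4} → 6.
Cell (r3,c3): row 3 has {1,2,3,5,6}; column 3 has {1,2,5} → 4.
Cell (r5,c2): row 5 has {1,3,4,5}; column 2 has {1,5,6} → 2.
Cell (r5,c5): row 5 has {1,2,3,4,5}; column 5 has {1,2,3,4,5} → 6.
Cell (r6,c4): row 6 has {1,2,5}; column 4 has {1,2,4,6} → 3.
Cell (r6,c6): row 6 has {1,2,3,5}; column 6 has {1,3,4,5} → 6.
Cell (r1,c1): row 1 has {1,4}; column 1 has {1,2,3,4,6} → 5.
Cell (r1,c2): row 1 has {1,4,5}; column 2 has {1,2,5,6} → 3.
Cell (r1,c3): row 1 has {1,3,4,5}; column 3 has {1,2,4,5} → 6.
Cell (r1,c6): row 1 has {1,3,4,5,6}; column 6 has {1,3,4,5,6} → 2.
Cell (r2,c3): row 2 has {1,2,4,6}; column 3 has {1,2,4,5,6} → 3.
Cell (r2,c4): row 2 has {1,2,3,4,6}; column 4 has {1,2,3,4,6} → 5.
Cell (r6,c2): row 6 has {1,2,3,5,6}; column 2 has {1,2,3,5,6} → 4.

5 3 6 1 4 2 / 2 6 3 5 1 4 / 6 5 4 2 3 1 / 4 1 2 6 5 3 / 3 2 1 4 6 5 / 1 4 5 3 2 6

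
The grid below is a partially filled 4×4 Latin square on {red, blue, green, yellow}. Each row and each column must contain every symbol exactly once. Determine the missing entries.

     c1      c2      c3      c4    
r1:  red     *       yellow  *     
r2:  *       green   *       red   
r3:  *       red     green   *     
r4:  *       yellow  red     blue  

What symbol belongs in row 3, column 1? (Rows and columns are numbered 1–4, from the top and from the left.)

blue

(r1,c2) = blue
(r1,c4) = green
(r2,c3) = blue
(r3,c4) = yellow
(r4,c1) = green
(r2,c1) = yellow
(r3,c1) = blue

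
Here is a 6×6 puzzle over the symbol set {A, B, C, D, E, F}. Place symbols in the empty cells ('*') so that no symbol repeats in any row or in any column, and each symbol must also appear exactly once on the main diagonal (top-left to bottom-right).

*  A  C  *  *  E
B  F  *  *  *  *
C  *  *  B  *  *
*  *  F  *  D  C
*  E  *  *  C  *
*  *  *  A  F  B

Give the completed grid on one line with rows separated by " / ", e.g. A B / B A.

D A C F B E / B F E C A D / C D A B E F / A B F E D C / F E B D C A / E C D A F B

(r1,c1): row 1 has {A,C,E}; column 1 has {B,C}; the diagonal has {B,C,F}, so it must be D.
(r1,c4): row 1 has {A,C,D,E}; column 4 has {A,B}, so it must be F.
(r1,c5): row 1 has {A,C,D,E,F}; column 5 has {C,D,F}, so it must be B.
(r3,c2): row 3 has {B,C}; column 2 has {A,E,F}, so it must be D.
(r4,c2): row 4 has {C,D,F}; column 2 has {A,D,E,F}, so it must be B.
(r4,c4): row 4 has {B,C,D,F}; column 4 has {A,B,F}; the diagonal has {B,C,D,F}, so it must be E.
(r5,c4): row 5 has {C,E}; column 4 has {A,B,E,F}, so it must be D.
(r6,c1): row 6 has {A,B,F}; column 1 has {B,C,D}, so it must be E.
(r6,c2): row 6 has {A,B,E,F}; column 2 has {A,B,D,E,F}, so it must be C.
(r6,c3): row 6 has {A,B,C,E,F}; column 3 has {C,F}, so it must be D.
(r2,c4): row 2 has {B,F}; column 4 has {A,B,D,E,F}, so it must be C.
(r3,c3): row 3 has {B,C,D}; column 3 has {C,D,F}; the diagonal has {B,C,D,E,F}, so it must be A.
(r3,c5): row 3 has {A,B,C,D}; column 5 has {B,C,D,F}, so it must be E.
(r3,c6): row 3 has {A,B,C,D,E}; column 6 has {B,C,E}, so it must be F.
(r4,c1): row 4 has {B,C,D,E,F}; column 1 has {B,C,D,E}, so it must be A.
(r5,c1): row 5 has {C,D,E}; column 1 has {A,B,C,D,E}, so it must be F.
(r5,c3): row 5 has {C,D,E,F}; column 3 has {A,C,D,F}, so it must be B.
(r5,c6): row 5 has {B,C,D,E,F}; column 6 has {B,C,E,F}, so it must be A.
(r2,c3): row 2 has {B,C,F}; column 3 has {A,B,C,D,F}, so it must be E.
(r2,c5): row 2 has {B,C,E,F}; column 5 has {B,C,D,E,F}, so it must be A.
(r2,c6): row 2 has {A,B,C,E,F}; column 6 has {A,B,C,E,F}, so it must be D.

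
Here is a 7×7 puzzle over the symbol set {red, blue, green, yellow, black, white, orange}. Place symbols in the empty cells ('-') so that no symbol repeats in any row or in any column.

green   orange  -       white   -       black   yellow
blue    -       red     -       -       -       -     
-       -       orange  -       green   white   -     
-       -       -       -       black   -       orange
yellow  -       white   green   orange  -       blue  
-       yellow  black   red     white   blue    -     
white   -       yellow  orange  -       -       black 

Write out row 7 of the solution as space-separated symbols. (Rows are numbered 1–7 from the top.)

(r1,c3) = blue
(r1,c5) = red
(r2,c5) = yellow
(r3,c7) = red
(r4,c1) = red
(r4,c3) = green
(r4,c6) = yellow
(r5,c6) = red
(r6,c1) = orange
(r6,c7) = green
(r7,c5) = blue
(r7,c6) = green
(r2,c4) = black
(r2,c6) = orange
(r2,c7) = white
(r3,c1) = black
(r3,c2) = blue
(r3,c4) = yellow
(r4,c2) = white
(r4,c4) = blue
(r5,c2) = black
(r7,c2) = red

white red yellow orange blue green black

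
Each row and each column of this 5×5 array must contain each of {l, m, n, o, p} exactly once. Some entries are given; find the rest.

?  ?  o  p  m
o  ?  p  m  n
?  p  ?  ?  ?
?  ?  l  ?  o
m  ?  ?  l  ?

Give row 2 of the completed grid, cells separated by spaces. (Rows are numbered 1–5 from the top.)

o l p m n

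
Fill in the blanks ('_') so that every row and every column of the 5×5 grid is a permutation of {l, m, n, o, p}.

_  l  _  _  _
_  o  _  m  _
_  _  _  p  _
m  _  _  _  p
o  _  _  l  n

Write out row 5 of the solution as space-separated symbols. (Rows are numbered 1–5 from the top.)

o p m l n

(r2,c5) = l
(r4,c2) = n
(r4,c4) = o
(r1,c4) = n
(r3,c2) = m
(r3,c5) = o
(r4,c3) = l
(r5,c2) = p
(r5,c3) = m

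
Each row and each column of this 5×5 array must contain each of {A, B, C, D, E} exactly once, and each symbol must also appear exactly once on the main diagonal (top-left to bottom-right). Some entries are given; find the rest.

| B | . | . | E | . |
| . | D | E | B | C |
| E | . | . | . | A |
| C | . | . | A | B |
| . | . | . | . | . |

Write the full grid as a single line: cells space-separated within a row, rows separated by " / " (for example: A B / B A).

(r1,c5): row 1 has {B,E}; column 5 has {A,B,C}, so it must be D.
(r2,c1): row 2 has {B,C,D,E}; column 1 has {B,C,E}, so it must be A.
(r3,c3): row 3 has {A,E}; column 3 has {E}; the diagonal has {A,B,D}, so it must be C.
(r3,c4): row 3 has {A,C,E}; column 4 has {A,B,E}, so it must be D.
(r4,c2): row 4 has {A,B,C}; column 2 has {D}, so it must be E.
(r4,c3): row 4 has {A,B,C,E}; column 3 has {C,E}, so it must be D.
(r5,c1): row 5 is empty so far; column 1 has {A,B,C,E}, so it must be D.
(r5,c4): row 5 has {D}; column 4 has {A,B,D,E}, so it must be C.
(r5,c5): row 5 has {C,D}; column 5 has {A,B,C,D}; the diagonal has {A,B,C,D}, so it must be E.
(r1,c3): row 1 has {B,D,E}; column 3 has {C,D,E}, so it must be A.
(r3,c2): row 3 has {A,C,D,E}; column 2 has {D,E}, so it must be B.
(r5,c2): row 5 has {C,D,E}; column 2 has {B,D,E}, so it must be A.
(r5,c3): row 5 has {A,C,D,E}; column 3 has {A,C,D,E}, so it must be B.
(r1,c2): row 1 has {A,B,D,E}; column 2 has {A,B,D,E}, so it must be C.

B C A E D / A D E B C / E B C D A / C E D A B / D A B C E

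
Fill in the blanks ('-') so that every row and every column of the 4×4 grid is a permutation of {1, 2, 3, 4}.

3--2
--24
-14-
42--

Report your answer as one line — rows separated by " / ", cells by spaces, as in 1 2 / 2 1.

3 4 1 2 / 1 3 2 4 / 2 1 4 3 / 4 2 3 1

(r1,c2) = 4
(r1,c3) = 1
(r2,c1) = 1
(r2,c2) = 3
(r3,c1) = 2
(r3,c4) = 3
(r4,c3) = 3
(r4,c4) = 1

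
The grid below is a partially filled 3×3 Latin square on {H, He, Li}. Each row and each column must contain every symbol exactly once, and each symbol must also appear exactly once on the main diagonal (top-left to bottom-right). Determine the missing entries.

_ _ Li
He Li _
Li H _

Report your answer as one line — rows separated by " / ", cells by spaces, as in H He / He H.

H He Li / He Li H / Li H He

(r1,c1) = H
(r1,c2) = He
(r2,c3) = H
(r3,c3) = He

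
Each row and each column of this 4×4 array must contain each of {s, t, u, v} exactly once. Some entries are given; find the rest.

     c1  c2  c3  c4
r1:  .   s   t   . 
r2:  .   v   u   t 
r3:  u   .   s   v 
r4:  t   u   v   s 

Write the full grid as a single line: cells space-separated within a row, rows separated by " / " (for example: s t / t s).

v s t u / s v u t / u t s v / t u v s

row 1 has {s,t}; column 1 has {t,u} — only v is left for (r1,c1).
row 1 has {s,t,v}; column 4 has {s,t,v} — only u is left for (r1,c4).
row 2 has {t,u,v}; column 1 has {t,u,v} — only s is left for (r2,c1).
row 3 has {s,u,v}; column 2 has {s,u,v} — only t is left for (r3,c2).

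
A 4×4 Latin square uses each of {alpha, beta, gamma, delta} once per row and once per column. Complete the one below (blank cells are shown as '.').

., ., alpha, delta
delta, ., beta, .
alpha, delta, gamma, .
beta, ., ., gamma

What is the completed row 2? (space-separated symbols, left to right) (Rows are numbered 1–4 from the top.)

delta gamma beta alpha

(r1,c1) = gamma
(r1,c2) = beta
(r2,c4) = alpha
(r3,c4) = beta
(r4,c2) = alpha
(r4,c3) = delta
(r2,c2) = gamma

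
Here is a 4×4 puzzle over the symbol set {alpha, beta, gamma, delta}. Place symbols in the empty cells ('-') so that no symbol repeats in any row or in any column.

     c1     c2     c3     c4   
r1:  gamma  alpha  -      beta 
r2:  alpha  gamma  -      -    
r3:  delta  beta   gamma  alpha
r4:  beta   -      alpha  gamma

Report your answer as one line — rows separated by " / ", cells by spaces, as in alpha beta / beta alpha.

At row 1, column 3: row 1 has {alpha,beta,gamma}; column 3 has {alpha,gamma}; that leaves delta.
At row 2, column 3: row 2 has {alpha,gamma}; column 3 has {alpha,gamma,delta}; that leaves beta.
At row 2, column 4: row 2 has {alpha,beta,gamma}; column 4 has {alpha,beta,gamma}; that leaves delta.
At row 4, column 2: row 4 has {alpha,beta,gamma}; column 2 has {alpha,beta,gamma}; that leaves delta.

gamma alpha delta beta / alpha gamma beta delta / delta beta gamma alpha / beta delta alpha gamma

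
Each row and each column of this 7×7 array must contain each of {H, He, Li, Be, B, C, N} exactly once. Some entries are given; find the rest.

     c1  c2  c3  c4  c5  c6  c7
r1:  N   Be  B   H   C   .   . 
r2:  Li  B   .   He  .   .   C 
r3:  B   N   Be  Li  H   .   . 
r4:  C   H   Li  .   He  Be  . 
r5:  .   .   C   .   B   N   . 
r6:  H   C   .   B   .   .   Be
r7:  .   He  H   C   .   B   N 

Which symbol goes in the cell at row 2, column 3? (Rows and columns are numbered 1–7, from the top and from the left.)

N

At row 2, column 3: row 2 has {He,Li,B,C}; column 3 has {H,Li,Be,B,C}; that leaves N.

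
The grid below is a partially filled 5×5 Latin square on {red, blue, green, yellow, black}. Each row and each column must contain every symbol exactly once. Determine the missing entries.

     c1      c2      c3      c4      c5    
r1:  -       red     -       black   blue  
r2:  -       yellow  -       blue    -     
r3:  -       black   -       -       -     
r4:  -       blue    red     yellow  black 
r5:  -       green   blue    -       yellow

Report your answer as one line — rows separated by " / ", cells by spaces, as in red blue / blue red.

yellow red green black blue / red yellow black blue green / blue black yellow green red / green blue red yellow black / black green blue red yellow

Cell (r4,c1): row 4 has {red,blue,yellow,black}; column 1 is empty so far → green.
Cell (r5,c4): row 5 has {blue,green,yellow}; column 4 has {blue,yellow,black} → red.
Cell (r1,c1): row 1 has {red,blue,black}; column 1 has {green} → yellow.
Cell (r1,c3): row 1 has {red,blue,yellow,black}; column 3 has {red,blue} → green.
Cell (r2,c3): row 2 has {blue,yellow}; column 3 has {red,blue,green} → black.
Cell (r3,c3): row 3 has {black}; column 3 has {red,blue,green,black} → yellow.
Cell (r3,c4): row 3 has {yellow,black}; column 4 has {red,blue,yellow,black} → green.
Cell (r3,c5): row 3 has {green,yellow,black}; column 5 has {blue,yellow,black} → red.
Cell (r5,c1): row 5 has {red,blue,green,yellow}; column 1 has {green,yellow} → black.
Cell (r2,c1): row 2 has {blue,yellow,black}; column 1 has {green,yellow,black} → red.
Cell (r2,c5): row 2 has {red,blue,yellow,black}; column 5 has {red,blue,yellow,black} → green.
Cell (r3,c1): row 3 has {red,green,yellow,black}; column 1 has {red,green,yellow,black} → blue.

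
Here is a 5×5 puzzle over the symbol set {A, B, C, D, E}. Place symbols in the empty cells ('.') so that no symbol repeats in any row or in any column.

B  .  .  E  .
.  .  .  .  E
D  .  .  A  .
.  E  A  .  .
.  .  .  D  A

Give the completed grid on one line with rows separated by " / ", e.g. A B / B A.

B A D E C / A D B C E / D C E A B / C E A B D / E B C D A

(r4,c1) = C
(r4,c4) = B
(r4,c5) = D
(r5,c1) = E
(r1,c5) = C
(r2,c1) = A
(r2,c4) = C
(r3,c5) = B
(r1,c3) = D
(r2,c3) = B
(r3,c2) = C
(r3,c3) = E
(r5,c2) = B
(r5,c3) = C
(r1,c2) = A
(r2,c2) = D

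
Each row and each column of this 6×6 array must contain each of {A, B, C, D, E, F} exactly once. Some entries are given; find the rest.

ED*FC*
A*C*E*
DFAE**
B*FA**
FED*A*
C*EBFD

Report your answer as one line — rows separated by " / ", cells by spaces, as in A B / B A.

Cell (r1,c3): row 1 has {C,D,E,F}; column 3 has {A,C,D,E,F} → B.
Cell (r1,c6): row 1 has {B,C,D,E,F}; column 6 has {D} → A.
Cell (r2,c2): row 2 has {A,C,E}; column 2 has {D,E,F} → B.
Cell (r2,c4): row 2 has {A,B,C,E}; column 4 has {A,B,E,F} → D.
Cell (r2,c6): row 2 has {A,B,C,D,E}; column 6 has {A,D} → F.
Cell (r3,c5): row 3 has {A,D,E,F}; column 5 has {A,C,E,F} → B.
Cell (r3,c6): row 3 has {A,B,D,E,F}; column 6 has {A,D,F} → C.
Cell (r4,c2): row 4 has {A,B,F}; column 2 has {B,D,E,F} → C.
Cell (r4,c5): row 4 has {A,B,C,F}; column 5 has {A,B,C,E,F} → D.
Cell (r4,c6): row 4 has {A,B,C,D,F}; column 6 has {A,C,D,F} → E.
Cell (r5,c4): row 5 has {A,D,E,F}; column 4 has {A,B,D,E,F} → C.
Cell (r5,c6): row 5 has {A,C,D,E,F}; column 6 has {A,C,D,E,F} → B.
Cell (r6,c2): row 6 has {B,C,D,E,F}; column 2 has {B,C,D,E,F} → A.

E D B F C A / A B C D E F / D F A E B C / B C F A D E / F E D C A B / C A E B F D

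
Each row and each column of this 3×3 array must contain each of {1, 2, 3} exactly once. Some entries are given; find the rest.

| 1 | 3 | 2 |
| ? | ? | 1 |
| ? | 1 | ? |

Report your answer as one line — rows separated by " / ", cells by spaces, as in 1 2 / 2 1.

1 3 2 / 3 2 1 / 2 1 3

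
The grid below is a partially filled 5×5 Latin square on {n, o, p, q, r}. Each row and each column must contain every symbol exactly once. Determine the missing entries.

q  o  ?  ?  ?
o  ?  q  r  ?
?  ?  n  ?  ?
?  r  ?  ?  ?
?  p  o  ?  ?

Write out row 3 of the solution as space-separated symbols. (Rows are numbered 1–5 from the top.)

p q n o r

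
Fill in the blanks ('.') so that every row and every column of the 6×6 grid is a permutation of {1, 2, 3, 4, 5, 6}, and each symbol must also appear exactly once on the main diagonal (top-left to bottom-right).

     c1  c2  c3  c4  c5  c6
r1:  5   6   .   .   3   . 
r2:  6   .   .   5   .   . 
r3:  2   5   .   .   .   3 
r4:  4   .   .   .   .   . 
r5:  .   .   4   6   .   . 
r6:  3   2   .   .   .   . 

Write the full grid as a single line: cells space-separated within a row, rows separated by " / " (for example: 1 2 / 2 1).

(r5,c1): row 5 has {4,6}; column 1 has {2,3,4,5,6}, so it must be 1.
(r5,c2): row 5 has {1,4,6}; column 2 has {2,5,6}, so it must be 3.
(r5,c5): row 5 has {1,3,4,6}; column 5 has {3}; the diagonal has {5}, so it must be 2.
(r5,c6): row 5 has {1,2,3,4,6}; column 6 has {3}, so it must be 5.
(r4,c2): row 4 has {4}; column 2 has {2,3,5,6}, so it must be 1.
(r4,c4): row 4 has {1,4}; column 4 has {5,6}; the diagonal has {2,5}, so it must be 3.
(r2,c2): row 2 has {5,6}; column 2 has {1,2,3,5,6}; the diagonal has {2,3,5}, so it must be 4.
(r2,c5): row 2 has {4,5,6}; column 5 has {2,3}, so it must be 1.
(r2,c6): row 2 has {1,4,5,6}; column 6 has {3,5}, so it must be 2.
(r4,c6): row 4 has {1,3,4}; column 6 has {2,3,5}, so it must be 6.
(r6,c6): row 6 has {2,3}; column 6 has {2,3,5,6}; the diagonal has {2,3,4,5}, so it must be 1.
(r1,c6): row 1 has {3,5,6}; column 6 has {1,2,3,5,6}, so it must be 4.
(r2,c3): row 2 has {1,2,4,5,6}; column 3 has {4}, so it must be 3.
(r3,c3): row 3 has {2,3,5}; column 3 has {3,4}; the diagonal has {1,2,3,4,5}, so it must be 6.
(r3,c5): row 3 has {2,3,5,6}; column 5 has {1,2,3}, so it must be 4.
(r4,c5): row 4 has {1,3,4,6}; column 5 has {1,2,3,4}, so it must be 5.
(r6,c3): row 6 has {1,2,3}; column 3 has {3,4,6}, so it must be 5.
(r6,c4): row 6 has {1,2,3,5}; column 4 has {3,5,6}, so it must be 4.
(r6,c5): row 6 has {1,2,3,4,5}; column 5 has {1,2,3,4,5}, so it must be 6.
(r3,c4): row 3 has {2,3,4,5,6}; column 4 has {3,4,5,6}, so it must be 1.
(r4,c3): row 4 has {1,3,4,5,6}; column 3 has {3,4,5,6}, so it must be 2.
(r1,c3): row 1 has {3,4,5,6}; column 3 has {2,3,4,5,6}, so it must be 1.
(r1,c4): row 1 has {1,3,4,5,6}; column 4 has {1,3,4,5,6}, so it must be 2.

5 6 1 2 3 4 / 6 4 3 5 1 2 / 2 5 6 1 4 3 / 4 1 2 3 5 6 / 1 3 4 6 2 5 / 3 2 5 4 6 1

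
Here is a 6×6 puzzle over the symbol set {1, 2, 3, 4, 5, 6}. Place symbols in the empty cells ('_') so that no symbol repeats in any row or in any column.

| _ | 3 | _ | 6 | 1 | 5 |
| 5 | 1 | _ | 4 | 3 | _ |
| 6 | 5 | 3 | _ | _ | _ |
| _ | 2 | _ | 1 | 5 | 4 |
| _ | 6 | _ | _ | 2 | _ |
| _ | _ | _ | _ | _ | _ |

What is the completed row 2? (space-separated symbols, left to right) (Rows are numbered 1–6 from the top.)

5 1 2 4 3 6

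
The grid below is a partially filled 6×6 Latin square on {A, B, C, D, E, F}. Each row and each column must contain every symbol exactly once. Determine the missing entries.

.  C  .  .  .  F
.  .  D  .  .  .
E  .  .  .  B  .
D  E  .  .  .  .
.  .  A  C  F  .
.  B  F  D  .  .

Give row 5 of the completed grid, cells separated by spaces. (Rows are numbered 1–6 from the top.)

At row 3, column 3: row 3 has {B,E}; column 3 has {A,D,F}; that leaves C.
At row 4, column 3: row 4 has {D,E}; column 3 has {A,C,D,F}; that leaves B.
At row 5, column 1: row 5 has {A,C,F}; column 1 has {D,E}; that leaves B.
At row 5, column 2: row 5 has {A,B,C,F}; column 2 has {B,C,E}; that leaves D.
At row 5, column 6: row 5 has {A,B,C,D,F}; column 6 has {F}; that leaves E.

B D A C F E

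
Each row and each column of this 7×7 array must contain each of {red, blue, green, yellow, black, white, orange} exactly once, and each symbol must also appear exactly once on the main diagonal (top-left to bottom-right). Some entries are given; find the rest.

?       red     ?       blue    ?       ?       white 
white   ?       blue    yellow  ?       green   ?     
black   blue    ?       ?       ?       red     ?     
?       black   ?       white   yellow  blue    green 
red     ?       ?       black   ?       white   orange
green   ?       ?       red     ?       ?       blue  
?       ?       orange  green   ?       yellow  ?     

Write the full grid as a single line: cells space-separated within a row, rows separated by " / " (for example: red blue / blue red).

yellow red black blue green orange white / white orange blue yellow red green black / black blue green orange white red yellow / orange black red white yellow blue green / red green yellow black blue white orange / green yellow white red orange black blue / blue white orange green black yellow red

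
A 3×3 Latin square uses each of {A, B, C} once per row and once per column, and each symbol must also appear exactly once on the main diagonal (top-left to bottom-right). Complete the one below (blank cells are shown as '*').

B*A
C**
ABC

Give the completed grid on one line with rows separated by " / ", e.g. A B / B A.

B C A / C A B / A B C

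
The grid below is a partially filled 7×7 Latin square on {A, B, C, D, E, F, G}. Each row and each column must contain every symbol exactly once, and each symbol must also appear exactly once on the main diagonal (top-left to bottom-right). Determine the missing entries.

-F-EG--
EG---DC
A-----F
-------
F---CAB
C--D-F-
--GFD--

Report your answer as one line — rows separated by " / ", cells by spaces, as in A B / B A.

D F C E G B A / E G A B F D C / A D B C E G F / G C F A B E D / F E D G C A B / C B E D A F G / B A G F D C E

row 5 has {A,B,C,F}; column 4 has {D,E,F} — only G is left for (r5,c4).
row 7 has {D,F,G}; column 1 has {A,C,E,F} — only B is left for (r7,c1).
row 1 has {E,F,G}; column 1 has {A,B,C,E,F}; the diagonal has {C,F,G} — only D is left for (r1,c1).
row 1 has {D,E,F,G}; column 7 has {B,C,F} — only A is left for (r1,c7).
row 4 is empty so far; column 1 has {A,B,C,D,E,F} — only G is left for (r4,c1).
row 7 has {B,D,F,G}; column 7 has {A,B,C,F}; the diagonal has {C,D,F,G} — only E is left for (r7,c7).
row 3 has {A,F}; column 3 has {G}; the diagonal has {C,D,E,F,G} — only B is left for (r3,c3).
row 3 has {A,B,F}; column 4 has {D,E,F,G} — only C is left for (r3,c4).
row 3 has {A,B,C,F}; column 5 has {C,D,G} — only E is left for (r3,c5).
row 3 has {A,B,C,E,F}; column 6 has {A,D,F} — only G is left for (r3,c6).
row 4 has {G}; column 4 has {C,D,E,F,G}; the diagonal has {B,C,D,E,F,G} — only A is left for (r4,c4).
row 4 has {A,G}; column 7 has {A,B,C,E,F} — only D is left for (r4,c7).
row 6 has {C,D,F}; column 7 has {A,B,C,D,E,F} — only G is left for (r6,c7).
row 7 has {B,D,E,F,G}; column 6 has {A,D,F,G} — only C is left for (r7,c6).
row 1 has {A,D,E,F,G}; column 3 has {B,G} — only C is left for (r1,c3).
row 1 has {A,C,D,E,F,G}; column 6 has {A,C,D,F,G} — only B is left for (r1,c6).
row 2 has {C,D,E,G}; column 4 has {A,C,D,E,F,G} — only B is left for (r2,c4).
row 3 has {A,B,C,E,F,G}; column 2 has {F,G} — only D is left for (r3,c2).
row 4 has {A,D,G}; column 6 has {A,B,C,D,F,G} — only E is left for (r4,c6).
row 5 has {A,B,C,F,G}; column 2 has {D,F,G} — only E is left for (r5,c2).
row 5 has {A,B,C,E,F,G}; column 3 has {B,C,G} — only D is left for (r5,c3).
row 7 has {B,C,D,E,F,G}; column 2 has {D,E,F,G} — only A is left for (r7,c2).
row 4 has {A,D,E,G}; column 3 has {B,C,D,G} — only F is left for (r4,c3).
row 4 has {A,D,E,F,G}; column 5 has {C,D,E,G} — only B is left for (r4,c5).
row 6 has {C,D,F,G}; column 2 has {A,D,E,F,G} — only B is left for (r6,c2).
row 6 has {B,C,D,F,G}; column 5 has {B,C,D,E,G} — only A is left for (r6,c5).
row 2 has {B,C,D,E,G}; column 3 has {B,C,D,F,G} — only A is left for (r2,c3).
row 2 has {A,B,C,D,E,G}; column 5 has {A,B,C,D,E,G} — only F is left for (r2,c5).
row 4 has {A,B,D,E,F,G}; column 2 has {A,B,D,E,F,G} — only C is left for (r4,c2).
row 6 has {A,B,C,D,F,G}; column 3 has {A,B,C,D,F,G} — only E is left for (r6,c3).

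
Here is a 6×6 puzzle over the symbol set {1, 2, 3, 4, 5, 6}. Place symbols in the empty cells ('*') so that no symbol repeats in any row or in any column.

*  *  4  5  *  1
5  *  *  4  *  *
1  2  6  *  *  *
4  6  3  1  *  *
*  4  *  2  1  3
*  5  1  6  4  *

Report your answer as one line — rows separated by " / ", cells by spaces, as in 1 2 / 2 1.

Cell (r1,c2): row 1 has {1,4,5}; column 2 has {2,4,5,6} → 3.
Cell (r2,c2): row 2 has {4,5}; column 2 has {2,3,4,5,6} → 1.
Cell (r2,c3): row 2 has {1,4,5}; column 3 has {1,3,4,6} → 2.
Cell (r2,c6): row 2 has {1,2,4,5}; column 6 has {1,3} → 6.
Cell (r3,c4): row 3 has {1,2,6}; column 4 has {1,2,4,5,6} → 3.
Cell (r3,c5): row 3 has {1,2,3,6}; column 5 has {1,4} → 5.
Cell (r3,c6): row 3 has {1,2,3,5,6}; column 6 has {1,3,6} → 4.
Cell (r4,c5): row 4 has {1,3,4,6}; column 5 has {1,4,5} → 2.
Cell (r4,c6): row 4 has {1,2,3,4,6}; column 6 has {1,3,4,6} → 5.
Cell (r5,c1): row 5 has {1,2,3,4}; column 1 has {1,4,5} → 6.
Cell (r5,c3): row 5 has {1,2,3,4,6}; column 3 has {1,2,3,4,6} → 5.
Cell (r6,c6): row 6 has {1,4,5,6}; column 6 has {1,3,4,5,6} → 2.
Cell (r1,c1): row 1 has {1,3,4,5}; column 1 has {1,4,5,6} → 2.
Cell (r1,c5): row 1 has {1,2,3,4,5}; column 5 has {1,2,4,5} → 6.
Cell (r2,c5): row 2 has {1,2,4,5,6}; column 5 has {1,2,4,5,6} → 3.
Cell (r6,c1): row 6 has {1,2,4,5,6}; column 1 has {1,2,4,5,6} → 3.

2 3 4 5 6 1 / 5 1 2 4 3 6 / 1 2 6 3 5 4 / 4 6 3 1 2 5 / 6 4 5 2 1 3 / 3 5 1 6 4 2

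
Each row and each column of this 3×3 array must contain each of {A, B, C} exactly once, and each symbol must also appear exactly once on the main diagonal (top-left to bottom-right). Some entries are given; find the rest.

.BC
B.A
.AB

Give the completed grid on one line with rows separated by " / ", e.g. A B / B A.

At row 1, column 1: row 1 has {B,C}; column 1 has {B}; the diagonal has {B}; that leaves A.
At row 2, column 2: row 2 has {A,B}; column 2 has {A,B}; the diagonal has {A,B}; that leaves C.
At row 3, column 1: row 3 has {A,B}; column 1 has {A,B}; that leaves C.

A B C / B C A / C A B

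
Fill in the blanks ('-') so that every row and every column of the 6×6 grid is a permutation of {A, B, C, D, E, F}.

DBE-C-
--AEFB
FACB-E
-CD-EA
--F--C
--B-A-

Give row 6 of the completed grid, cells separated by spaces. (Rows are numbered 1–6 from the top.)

E F B C A D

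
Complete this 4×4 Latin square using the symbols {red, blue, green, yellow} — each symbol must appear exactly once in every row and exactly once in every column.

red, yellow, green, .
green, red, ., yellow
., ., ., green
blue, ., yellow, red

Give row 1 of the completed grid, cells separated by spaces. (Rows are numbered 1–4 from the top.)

red yellow green blue

(r1,c4) = blue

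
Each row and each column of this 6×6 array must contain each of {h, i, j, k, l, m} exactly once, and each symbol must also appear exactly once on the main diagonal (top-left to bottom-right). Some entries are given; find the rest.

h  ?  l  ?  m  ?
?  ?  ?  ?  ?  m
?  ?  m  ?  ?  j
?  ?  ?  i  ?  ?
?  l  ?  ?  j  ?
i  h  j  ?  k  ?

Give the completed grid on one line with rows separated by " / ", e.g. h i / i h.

h j l k m i / l k h j i m / k i m l h j / j m k i l h / m l i h j k / i h j m k l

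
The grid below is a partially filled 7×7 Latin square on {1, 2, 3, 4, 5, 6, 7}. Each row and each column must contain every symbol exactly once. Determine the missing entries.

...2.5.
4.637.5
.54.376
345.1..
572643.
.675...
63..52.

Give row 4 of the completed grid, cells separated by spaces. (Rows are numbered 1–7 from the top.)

(r1,c2) = 1
(r1,c3) = 3
(r1,c5) = 6
(r2,c2) = 2
(r2,c6) = 1
(r3,c4) = 1
(r4,c4) = 7
(r4,c6) = 6
(r4,c7) = 2

3 4 5 7 1 6 2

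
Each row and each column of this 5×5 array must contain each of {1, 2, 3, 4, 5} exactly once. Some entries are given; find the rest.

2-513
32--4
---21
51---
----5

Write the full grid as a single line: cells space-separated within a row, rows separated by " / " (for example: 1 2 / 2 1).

2 4 5 1 3 / 3 2 1 5 4 / 4 5 3 2 1 / 5 1 4 3 2 / 1 3 2 4 5

At row 1, column 2: row 1 has {1,2,3,5}; column 2 has {1,2}; that leaves 4.
At row 2, column 3: row 2 has {2,3,4}; column 3 has {5}; that leaves 1.
At row 2, column 4: row 2 has {1,2,3,4}; column 4 has {1,2}; that leaves 5.
At row 3, column 1: row 3 has {1,2}; column 1 has {2,3,5}; that leaves 4.
At row 3, column 3: row 3 has {1,2,4}; column 3 has {1,5}; that leaves 3.
At row 4, column 5: row 4 has {1,5}; column 5 has {1,3,4,5}; that leaves 2.
At row 5, column 1: row 5 has {5}; column 1 has {2,3,4,5}; that leaves 1.
At row 5, column 2: row 5 has {1,5}; column 2 has {1,2,4}; that leaves 3.
At row 5, column 4: row 5 has {1,3,5}; column 4 has {1,2,5}; that leaves 4.
At row 3, column 2: row 3 has {1,2,3,4}; column 2 has {1,2,3,4}; that leaves 5.
At row 4, column 3: row 4 has {1,2,5}; column 3 has {1,3,5}; that leaves 4.
At row 4, column 4: row 4 has {1,2,4,5}; column 4 has {1,2,4,5}; that leaves 3.
At row 5, column 3: row 5 has {1,3,4,5}; column 3 has {1,3,4,5}; that leaves 2.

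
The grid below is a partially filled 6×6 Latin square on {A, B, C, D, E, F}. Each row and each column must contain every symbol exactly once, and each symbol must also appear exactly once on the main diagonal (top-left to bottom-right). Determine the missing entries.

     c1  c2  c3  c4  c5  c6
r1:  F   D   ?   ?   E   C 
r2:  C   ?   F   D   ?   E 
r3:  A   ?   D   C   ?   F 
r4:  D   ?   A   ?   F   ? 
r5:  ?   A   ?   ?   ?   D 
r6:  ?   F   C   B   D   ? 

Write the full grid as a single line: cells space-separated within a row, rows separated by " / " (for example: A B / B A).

F D B A E C / C B F D A E / A E D C B F / D C A E F B / B A E F C D / E F C B D A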